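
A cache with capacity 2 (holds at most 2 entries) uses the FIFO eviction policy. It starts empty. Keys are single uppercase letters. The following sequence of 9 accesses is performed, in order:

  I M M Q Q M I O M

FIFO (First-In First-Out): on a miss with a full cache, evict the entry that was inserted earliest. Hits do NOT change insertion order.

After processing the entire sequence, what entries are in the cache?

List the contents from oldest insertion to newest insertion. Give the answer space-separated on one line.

Answer: O M

Derivation:
FIFO simulation (capacity=2):
  1. access I: MISS. Cache (old->new): [I]
  2. access M: MISS. Cache (old->new): [I M]
  3. access M: HIT. Cache (old->new): [I M]
  4. access Q: MISS, evict I. Cache (old->new): [M Q]
  5. access Q: HIT. Cache (old->new): [M Q]
  6. access M: HIT. Cache (old->new): [M Q]
  7. access I: MISS, evict M. Cache (old->new): [Q I]
  8. access O: MISS, evict Q. Cache (old->new): [I O]
  9. access M: MISS, evict I. Cache (old->new): [O M]
Total: 3 hits, 6 misses, 4 evictions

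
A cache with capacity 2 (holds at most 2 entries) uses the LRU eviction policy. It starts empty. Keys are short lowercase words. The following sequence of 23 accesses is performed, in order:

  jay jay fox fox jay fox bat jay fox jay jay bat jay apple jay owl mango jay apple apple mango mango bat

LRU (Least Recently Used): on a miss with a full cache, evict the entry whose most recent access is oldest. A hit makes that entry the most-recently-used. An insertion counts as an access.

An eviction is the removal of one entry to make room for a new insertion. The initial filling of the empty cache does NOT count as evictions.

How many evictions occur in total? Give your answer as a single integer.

Answer: 11

Derivation:
LRU simulation (capacity=2):
  1. access jay: MISS. Cache (LRU->MRU): [jay]
  2. access jay: HIT. Cache (LRU->MRU): [jay]
  3. access fox: MISS. Cache (LRU->MRU): [jay fox]
  4. access fox: HIT. Cache (LRU->MRU): [jay fox]
  5. access jay: HIT. Cache (LRU->MRU): [fox jay]
  6. access fox: HIT. Cache (LRU->MRU): [jay fox]
  7. access bat: MISS, evict jay. Cache (LRU->MRU): [fox bat]
  8. access jay: MISS, evict fox. Cache (LRU->MRU): [bat jay]
  9. access fox: MISS, evict bat. Cache (LRU->MRU): [jay fox]
  10. access jay: HIT. Cache (LRU->MRU): [fox jay]
  11. access jay: HIT. Cache (LRU->MRU): [fox jay]
  12. access bat: MISS, evict fox. Cache (LRU->MRU): [jay bat]
  13. access jay: HIT. Cache (LRU->MRU): [bat jay]
  14. access apple: MISS, evict bat. Cache (LRU->MRU): [jay apple]
  15. access jay: HIT. Cache (LRU->MRU): [apple jay]
  16. access owl: MISS, evict apple. Cache (LRU->MRU): [jay owl]
  17. access mango: MISS, evict jay. Cache (LRU->MRU): [owl mango]
  18. access jay: MISS, evict owl. Cache (LRU->MRU): [mango jay]
  19. access apple: MISS, evict mango. Cache (LRU->MRU): [jay apple]
  20. access apple: HIT. Cache (LRU->MRU): [jay apple]
  21. access mango: MISS, evict jay. Cache (LRU->MRU): [apple mango]
  22. access mango: HIT. Cache (LRU->MRU): [apple mango]
  23. access bat: MISS, evict apple. Cache (LRU->MRU): [mango bat]
Total: 10 hits, 13 misses, 11 evictions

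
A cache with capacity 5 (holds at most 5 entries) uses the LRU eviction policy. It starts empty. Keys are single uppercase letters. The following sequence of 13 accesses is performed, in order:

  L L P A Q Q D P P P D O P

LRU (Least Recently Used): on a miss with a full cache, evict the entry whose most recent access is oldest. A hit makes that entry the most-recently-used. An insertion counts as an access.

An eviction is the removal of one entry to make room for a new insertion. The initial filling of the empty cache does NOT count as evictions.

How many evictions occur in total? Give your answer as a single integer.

Answer: 1

Derivation:
LRU simulation (capacity=5):
  1. access L: MISS. Cache (LRU->MRU): [L]
  2. access L: HIT. Cache (LRU->MRU): [L]
  3. access P: MISS. Cache (LRU->MRU): [L P]
  4. access A: MISS. Cache (LRU->MRU): [L P A]
  5. access Q: MISS. Cache (LRU->MRU): [L P A Q]
  6. access Q: HIT. Cache (LRU->MRU): [L P A Q]
  7. access D: MISS. Cache (LRU->MRU): [L P A Q D]
  8. access P: HIT. Cache (LRU->MRU): [L A Q D P]
  9. access P: HIT. Cache (LRU->MRU): [L A Q D P]
  10. access P: HIT. Cache (LRU->MRU): [L A Q D P]
  11. access D: HIT. Cache (LRU->MRU): [L A Q P D]
  12. access O: MISS, evict L. Cache (LRU->MRU): [A Q P D O]
  13. access P: HIT. Cache (LRU->MRU): [A Q D O P]
Total: 7 hits, 6 misses, 1 evictions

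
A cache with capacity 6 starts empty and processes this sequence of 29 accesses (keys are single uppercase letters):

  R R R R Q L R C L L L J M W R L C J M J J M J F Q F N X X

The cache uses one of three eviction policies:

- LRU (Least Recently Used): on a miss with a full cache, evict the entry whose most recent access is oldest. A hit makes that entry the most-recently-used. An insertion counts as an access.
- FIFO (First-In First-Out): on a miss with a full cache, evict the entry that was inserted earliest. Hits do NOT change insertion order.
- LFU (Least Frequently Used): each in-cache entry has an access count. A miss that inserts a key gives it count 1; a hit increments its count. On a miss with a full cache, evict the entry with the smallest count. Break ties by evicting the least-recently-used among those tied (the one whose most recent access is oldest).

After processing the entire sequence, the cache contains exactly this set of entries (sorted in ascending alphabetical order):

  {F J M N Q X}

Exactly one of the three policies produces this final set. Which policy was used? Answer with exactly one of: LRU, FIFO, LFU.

Answer: LRU

Derivation:
Simulating under each policy and comparing final sets:
  LRU: final set = {F J M N Q X} -> MATCHES target
  FIFO: final set = {F N Q R W X} -> differs
  LFU: final set = {C J L M R X} -> differs
Only LRU produces the target set.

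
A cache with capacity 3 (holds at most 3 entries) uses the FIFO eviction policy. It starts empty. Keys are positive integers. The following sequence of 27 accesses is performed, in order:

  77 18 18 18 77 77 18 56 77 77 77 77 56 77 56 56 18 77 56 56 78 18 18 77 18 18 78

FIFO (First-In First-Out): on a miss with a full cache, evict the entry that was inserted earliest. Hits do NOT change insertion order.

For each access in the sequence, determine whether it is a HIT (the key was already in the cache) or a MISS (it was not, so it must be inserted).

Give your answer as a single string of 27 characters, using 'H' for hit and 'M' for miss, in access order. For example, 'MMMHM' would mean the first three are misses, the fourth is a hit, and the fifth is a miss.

FIFO simulation (capacity=3):
  1. access 77: MISS. Cache (old->new): [77]
  2. access 18: MISS. Cache (old->new): [77 18]
  3. access 18: HIT. Cache (old->new): [77 18]
  4. access 18: HIT. Cache (old->new): [77 18]
  5. access 77: HIT. Cache (old->new): [77 18]
  6. access 77: HIT. Cache (old->new): [77 18]
  7. access 18: HIT. Cache (old->new): [77 18]
  8. access 56: MISS. Cache (old->new): [77 18 56]
  9. access 77: HIT. Cache (old->new): [77 18 56]
  10. access 77: HIT. Cache (old->new): [77 18 56]
  11. access 77: HIT. Cache (old->new): [77 18 56]
  12. access 77: HIT. Cache (old->new): [77 18 56]
  13. access 56: HIT. Cache (old->new): [77 18 56]
  14. access 77: HIT. Cache (old->new): [77 18 56]
  15. access 56: HIT. Cache (old->new): [77 18 56]
  16. access 56: HIT. Cache (old->new): [77 18 56]
  17. access 18: HIT. Cache (old->new): [77 18 56]
  18. access 77: HIT. Cache (old->new): [77 18 56]
  19. access 56: HIT. Cache (old->new): [77 18 56]
  20. access 56: HIT. Cache (old->new): [77 18 56]
  21. access 78: MISS, evict 77. Cache (old->new): [18 56 78]
  22. access 18: HIT. Cache (old->new): [18 56 78]
  23. access 18: HIT. Cache (old->new): [18 56 78]
  24. access 77: MISS, evict 18. Cache (old->new): [56 78 77]
  25. access 18: MISS, evict 56. Cache (old->new): [78 77 18]
  26. access 18: HIT. Cache (old->new): [78 77 18]
  27. access 78: HIT. Cache (old->new): [78 77 18]
Total: 21 hits, 6 misses, 3 evictions

Answer: MMHHHHHMHHHHHHHHHHHHMHHMMHH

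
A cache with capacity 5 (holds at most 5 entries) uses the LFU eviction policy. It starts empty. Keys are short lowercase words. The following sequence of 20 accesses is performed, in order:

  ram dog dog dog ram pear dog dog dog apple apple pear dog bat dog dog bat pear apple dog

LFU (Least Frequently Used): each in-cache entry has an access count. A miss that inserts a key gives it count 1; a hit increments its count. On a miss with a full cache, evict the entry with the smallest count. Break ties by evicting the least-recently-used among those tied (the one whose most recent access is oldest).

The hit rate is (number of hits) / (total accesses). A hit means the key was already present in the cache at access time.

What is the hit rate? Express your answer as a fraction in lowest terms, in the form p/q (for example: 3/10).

LFU simulation (capacity=5):
  1. access ram: MISS. Cache: [ram(c=1)]
  2. access dog: MISS. Cache: [ram(c=1) dog(c=1)]
  3. access dog: HIT, count now 2. Cache: [ram(c=1) dog(c=2)]
  4. access dog: HIT, count now 3. Cache: [ram(c=1) dog(c=3)]
  5. access ram: HIT, count now 2. Cache: [ram(c=2) dog(c=3)]
  6. access pear: MISS. Cache: [pear(c=1) ram(c=2) dog(c=3)]
  7. access dog: HIT, count now 4. Cache: [pear(c=1) ram(c=2) dog(c=4)]
  8. access dog: HIT, count now 5. Cache: [pear(c=1) ram(c=2) dog(c=5)]
  9. access dog: HIT, count now 6. Cache: [pear(c=1) ram(c=2) dog(c=6)]
  10. access apple: MISS. Cache: [pear(c=1) apple(c=1) ram(c=2) dog(c=6)]
  11. access apple: HIT, count now 2. Cache: [pear(c=1) ram(c=2) apple(c=2) dog(c=6)]
  12. access pear: HIT, count now 2. Cache: [ram(c=2) apple(c=2) pear(c=2) dog(c=6)]
  13. access dog: HIT, count now 7. Cache: [ram(c=2) apple(c=2) pear(c=2) dog(c=7)]
  14. access bat: MISS. Cache: [bat(c=1) ram(c=2) apple(c=2) pear(c=2) dog(c=7)]
  15. access dog: HIT, count now 8. Cache: [bat(c=1) ram(c=2) apple(c=2) pear(c=2) dog(c=8)]
  16. access dog: HIT, count now 9. Cache: [bat(c=1) ram(c=2) apple(c=2) pear(c=2) dog(c=9)]
  17. access bat: HIT, count now 2. Cache: [ram(c=2) apple(c=2) pear(c=2) bat(c=2) dog(c=9)]
  18. access pear: HIT, count now 3. Cache: [ram(c=2) apple(c=2) bat(c=2) pear(c=3) dog(c=9)]
  19. access apple: HIT, count now 3. Cache: [ram(c=2) bat(c=2) pear(c=3) apple(c=3) dog(c=9)]
  20. access dog: HIT, count now 10. Cache: [ram(c=2) bat(c=2) pear(c=3) apple(c=3) dog(c=10)]
Total: 15 hits, 5 misses, 0 evictions

Hit rate = 15/20 = 3/4

Answer: 3/4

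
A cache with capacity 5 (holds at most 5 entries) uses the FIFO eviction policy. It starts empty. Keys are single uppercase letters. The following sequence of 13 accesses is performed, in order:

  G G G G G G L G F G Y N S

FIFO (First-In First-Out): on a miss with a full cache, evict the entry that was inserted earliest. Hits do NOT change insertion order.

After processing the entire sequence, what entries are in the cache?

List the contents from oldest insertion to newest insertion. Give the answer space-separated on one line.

Answer: L F Y N S

Derivation:
FIFO simulation (capacity=5):
  1. access G: MISS. Cache (old->new): [G]
  2. access G: HIT. Cache (old->new): [G]
  3. access G: HIT. Cache (old->new): [G]
  4. access G: HIT. Cache (old->new): [G]
  5. access G: HIT. Cache (old->new): [G]
  6. access G: HIT. Cache (old->new): [G]
  7. access L: MISS. Cache (old->new): [G L]
  8. access G: HIT. Cache (old->new): [G L]
  9. access F: MISS. Cache (old->new): [G L F]
  10. access G: HIT. Cache (old->new): [G L F]
  11. access Y: MISS. Cache (old->new): [G L F Y]
  12. access N: MISS. Cache (old->new): [G L F Y N]
  13. access S: MISS, evict G. Cache (old->new): [L F Y N S]
Total: 7 hits, 6 misses, 1 evictions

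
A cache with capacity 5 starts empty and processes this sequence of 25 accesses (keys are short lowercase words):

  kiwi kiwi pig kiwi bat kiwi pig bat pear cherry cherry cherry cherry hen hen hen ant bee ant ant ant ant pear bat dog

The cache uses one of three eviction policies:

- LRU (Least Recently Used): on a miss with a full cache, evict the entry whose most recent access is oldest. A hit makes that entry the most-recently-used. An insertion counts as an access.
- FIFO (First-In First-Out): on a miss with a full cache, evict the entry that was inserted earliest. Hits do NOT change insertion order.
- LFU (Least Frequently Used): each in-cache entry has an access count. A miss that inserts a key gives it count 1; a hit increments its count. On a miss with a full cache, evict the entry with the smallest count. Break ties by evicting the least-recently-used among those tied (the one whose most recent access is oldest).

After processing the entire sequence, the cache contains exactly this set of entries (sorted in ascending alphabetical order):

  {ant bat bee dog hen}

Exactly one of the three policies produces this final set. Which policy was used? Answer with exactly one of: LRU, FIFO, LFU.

Simulating under each policy and comparing final sets:
  LRU: final set = {ant bat bee dog pear} -> differs
  FIFO: final set = {ant bat bee dog hen} -> MATCHES target
  LFU: final set = {ant cherry dog hen kiwi} -> differs
Only FIFO produces the target set.

Answer: FIFO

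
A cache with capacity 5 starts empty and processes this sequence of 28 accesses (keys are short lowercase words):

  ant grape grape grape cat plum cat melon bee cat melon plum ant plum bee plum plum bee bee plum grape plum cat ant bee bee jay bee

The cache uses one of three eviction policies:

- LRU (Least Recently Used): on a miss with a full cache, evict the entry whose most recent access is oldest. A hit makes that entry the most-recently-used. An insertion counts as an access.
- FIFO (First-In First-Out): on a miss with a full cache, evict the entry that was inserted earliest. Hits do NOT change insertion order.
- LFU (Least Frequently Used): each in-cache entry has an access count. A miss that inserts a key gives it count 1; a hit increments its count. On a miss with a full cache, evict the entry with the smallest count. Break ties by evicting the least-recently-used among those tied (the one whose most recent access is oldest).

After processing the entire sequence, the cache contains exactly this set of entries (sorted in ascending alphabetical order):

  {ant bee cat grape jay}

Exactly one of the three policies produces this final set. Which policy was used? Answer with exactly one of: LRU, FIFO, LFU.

Answer: FIFO

Derivation:
Simulating under each policy and comparing final sets:
  LRU: final set = {ant bee cat jay plum} -> differs
  FIFO: final set = {ant bee cat grape jay} -> MATCHES target
  LFU: final set = {bee cat grape jay plum} -> differs
Only FIFO produces the target set.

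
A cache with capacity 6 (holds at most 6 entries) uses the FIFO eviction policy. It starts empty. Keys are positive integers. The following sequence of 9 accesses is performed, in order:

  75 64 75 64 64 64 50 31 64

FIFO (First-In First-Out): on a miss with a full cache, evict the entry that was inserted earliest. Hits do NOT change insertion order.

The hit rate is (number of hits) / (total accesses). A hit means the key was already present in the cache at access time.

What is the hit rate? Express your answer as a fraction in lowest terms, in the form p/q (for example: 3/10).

Answer: 5/9

Derivation:
FIFO simulation (capacity=6):
  1. access 75: MISS. Cache (old->new): [75]
  2. access 64: MISS. Cache (old->new): [75 64]
  3. access 75: HIT. Cache (old->new): [75 64]
  4. access 64: HIT. Cache (old->new): [75 64]
  5. access 64: HIT. Cache (old->new): [75 64]
  6. access 64: HIT. Cache (old->new): [75 64]
  7. access 50: MISS. Cache (old->new): [75 64 50]
  8. access 31: MISS. Cache (old->new): [75 64 50 31]
  9. access 64: HIT. Cache (old->new): [75 64 50 31]
Total: 5 hits, 4 misses, 0 evictions

Hit rate = 5/9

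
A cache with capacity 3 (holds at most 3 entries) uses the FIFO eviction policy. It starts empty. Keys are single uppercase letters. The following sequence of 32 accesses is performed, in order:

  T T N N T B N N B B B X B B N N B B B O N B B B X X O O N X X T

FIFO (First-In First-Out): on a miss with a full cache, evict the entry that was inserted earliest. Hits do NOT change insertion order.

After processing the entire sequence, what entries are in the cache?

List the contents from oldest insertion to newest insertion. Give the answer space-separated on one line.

FIFO simulation (capacity=3):
  1. access T: MISS. Cache (old->new): [T]
  2. access T: HIT. Cache (old->new): [T]
  3. access N: MISS. Cache (old->new): [T N]
  4. access N: HIT. Cache (old->new): [T N]
  5. access T: HIT. Cache (old->new): [T N]
  6. access B: MISS. Cache (old->new): [T N B]
  7. access N: HIT. Cache (old->new): [T N B]
  8. access N: HIT. Cache (old->new): [T N B]
  9. access B: HIT. Cache (old->new): [T N B]
  10. access B: HIT. Cache (old->new): [T N B]
  11. access B: HIT. Cache (old->new): [T N B]
  12. access X: MISS, evict T. Cache (old->new): [N B X]
  13. access B: HIT. Cache (old->new): [N B X]
  14. access B: HIT. Cache (old->new): [N B X]
  15. access N: HIT. Cache (old->new): [N B X]
  16. access N: HIT. Cache (old->new): [N B X]
  17. access B: HIT. Cache (old->new): [N B X]
  18. access B: HIT. Cache (old->new): [N B X]
  19. access B: HIT. Cache (old->new): [N B X]
  20. access O: MISS, evict N. Cache (old->new): [B X O]
  21. access N: MISS, evict B. Cache (old->new): [X O N]
  22. access B: MISS, evict X. Cache (old->new): [O N B]
  23. access B: HIT. Cache (old->new): [O N B]
  24. access B: HIT. Cache (old->new): [O N B]
  25. access X: MISS, evict O. Cache (old->new): [N B X]
  26. access X: HIT. Cache (old->new): [N B X]
  27. access O: MISS, evict N. Cache (old->new): [B X O]
  28. access O: HIT. Cache (old->new): [B X O]
  29. access N: MISS, evict B. Cache (old->new): [X O N]
  30. access X: HIT. Cache (old->new): [X O N]
  31. access X: HIT. Cache (old->new): [X O N]
  32. access T: MISS, evict X. Cache (old->new): [O N T]
Total: 21 hits, 11 misses, 8 evictions

Answer: O N T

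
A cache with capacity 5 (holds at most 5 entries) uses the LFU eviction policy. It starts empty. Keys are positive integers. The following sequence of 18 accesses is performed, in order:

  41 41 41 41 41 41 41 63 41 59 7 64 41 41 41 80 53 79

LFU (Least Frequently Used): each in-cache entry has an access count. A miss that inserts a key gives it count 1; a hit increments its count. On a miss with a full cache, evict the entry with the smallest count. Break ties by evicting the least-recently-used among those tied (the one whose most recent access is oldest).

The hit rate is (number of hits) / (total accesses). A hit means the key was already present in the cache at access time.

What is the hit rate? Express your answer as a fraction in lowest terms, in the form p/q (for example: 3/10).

Answer: 5/9

Derivation:
LFU simulation (capacity=5):
  1. access 41: MISS. Cache: [41(c=1)]
  2. access 41: HIT, count now 2. Cache: [41(c=2)]
  3. access 41: HIT, count now 3. Cache: [41(c=3)]
  4. access 41: HIT, count now 4. Cache: [41(c=4)]
  5. access 41: HIT, count now 5. Cache: [41(c=5)]
  6. access 41: HIT, count now 6. Cache: [41(c=6)]
  7. access 41: HIT, count now 7. Cache: [41(c=7)]
  8. access 63: MISS. Cache: [63(c=1) 41(c=7)]
  9. access 41: HIT, count now 8. Cache: [63(c=1) 41(c=8)]
  10. access 59: MISS. Cache: [63(c=1) 59(c=1) 41(c=8)]
  11. access 7: MISS. Cache: [63(c=1) 59(c=1) 7(c=1) 41(c=8)]
  12. access 64: MISS. Cache: [63(c=1) 59(c=1) 7(c=1) 64(c=1) 41(c=8)]
  13. access 41: HIT, count now 9. Cache: [63(c=1) 59(c=1) 7(c=1) 64(c=1) 41(c=9)]
  14. access 41: HIT, count now 10. Cache: [63(c=1) 59(c=1) 7(c=1) 64(c=1) 41(c=10)]
  15. access 41: HIT, count now 11. Cache: [63(c=1) 59(c=1) 7(c=1) 64(c=1) 41(c=11)]
  16. access 80: MISS, evict 63(c=1). Cache: [59(c=1) 7(c=1) 64(c=1) 80(c=1) 41(c=11)]
  17. access 53: MISS, evict 59(c=1). Cache: [7(c=1) 64(c=1) 80(c=1) 53(c=1) 41(c=11)]
  18. access 79: MISS, evict 7(c=1). Cache: [64(c=1) 80(c=1) 53(c=1) 79(c=1) 41(c=11)]
Total: 10 hits, 8 misses, 3 evictions

Hit rate = 10/18 = 5/9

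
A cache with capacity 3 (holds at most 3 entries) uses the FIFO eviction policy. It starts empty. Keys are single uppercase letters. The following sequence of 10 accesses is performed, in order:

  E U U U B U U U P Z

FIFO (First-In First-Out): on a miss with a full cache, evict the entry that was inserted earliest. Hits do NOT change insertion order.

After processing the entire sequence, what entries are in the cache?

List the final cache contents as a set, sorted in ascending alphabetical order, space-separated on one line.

FIFO simulation (capacity=3):
  1. access E: MISS. Cache (old->new): [E]
  2. access U: MISS. Cache (old->new): [E U]
  3. access U: HIT. Cache (old->new): [E U]
  4. access U: HIT. Cache (old->new): [E U]
  5. access B: MISS. Cache (old->new): [E U B]
  6. access U: HIT. Cache (old->new): [E U B]
  7. access U: HIT. Cache (old->new): [E U B]
  8. access U: HIT. Cache (old->new): [E U B]
  9. access P: MISS, evict E. Cache (old->new): [U B P]
  10. access Z: MISS, evict U. Cache (old->new): [B P Z]
Total: 5 hits, 5 misses, 2 evictions

Answer: B P Z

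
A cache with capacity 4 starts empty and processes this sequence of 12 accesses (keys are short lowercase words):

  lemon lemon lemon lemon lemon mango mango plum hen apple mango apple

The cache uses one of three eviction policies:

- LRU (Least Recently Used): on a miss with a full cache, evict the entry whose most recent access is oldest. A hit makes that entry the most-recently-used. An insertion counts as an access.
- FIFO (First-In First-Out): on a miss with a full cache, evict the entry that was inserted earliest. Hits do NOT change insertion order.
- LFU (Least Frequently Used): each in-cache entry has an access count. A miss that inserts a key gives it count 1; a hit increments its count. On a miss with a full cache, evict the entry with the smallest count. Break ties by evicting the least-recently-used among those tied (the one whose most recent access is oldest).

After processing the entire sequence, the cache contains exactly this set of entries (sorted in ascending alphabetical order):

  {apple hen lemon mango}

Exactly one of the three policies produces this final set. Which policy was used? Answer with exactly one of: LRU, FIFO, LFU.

Answer: LFU

Derivation:
Simulating under each policy and comparing final sets:
  LRU: final set = {apple hen mango plum} -> differs
  FIFO: final set = {apple hen mango plum} -> differs
  LFU: final set = {apple hen lemon mango} -> MATCHES target
Only LFU produces the target set.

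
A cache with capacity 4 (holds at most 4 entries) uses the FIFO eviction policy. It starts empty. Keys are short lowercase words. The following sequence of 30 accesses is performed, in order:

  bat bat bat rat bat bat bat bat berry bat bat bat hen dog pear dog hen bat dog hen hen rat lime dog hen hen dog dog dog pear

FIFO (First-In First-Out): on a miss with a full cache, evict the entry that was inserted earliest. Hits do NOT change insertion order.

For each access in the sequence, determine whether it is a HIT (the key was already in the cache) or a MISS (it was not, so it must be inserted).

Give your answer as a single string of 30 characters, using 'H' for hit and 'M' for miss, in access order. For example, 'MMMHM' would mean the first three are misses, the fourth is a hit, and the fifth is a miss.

Answer: MHHMHHHHMHHHMMMHHMHHHMMMMHHHHM

Derivation:
FIFO simulation (capacity=4):
  1. access bat: MISS. Cache (old->new): [bat]
  2. access bat: HIT. Cache (old->new): [bat]
  3. access bat: HIT. Cache (old->new): [bat]
  4. access rat: MISS. Cache (old->new): [bat rat]
  5. access bat: HIT. Cache (old->new): [bat rat]
  6. access bat: HIT. Cache (old->new): [bat rat]
  7. access bat: HIT. Cache (old->new): [bat rat]
  8. access bat: HIT. Cache (old->new): [bat rat]
  9. access berry: MISS. Cache (old->new): [bat rat berry]
  10. access bat: HIT. Cache (old->new): [bat rat berry]
  11. access bat: HIT. Cache (old->new): [bat rat berry]
  12. access bat: HIT. Cache (old->new): [bat rat berry]
  13. access hen: MISS. Cache (old->new): [bat rat berry hen]
  14. access dog: MISS, evict bat. Cache (old->new): [rat berry hen dog]
  15. access pear: MISS, evict rat. Cache (old->new): [berry hen dog pear]
  16. access dog: HIT. Cache (old->new): [berry hen dog pear]
  17. access hen: HIT. Cache (old->new): [berry hen dog pear]
  18. access bat: MISS, evict berry. Cache (old->new): [hen dog pear bat]
  19. access dog: HIT. Cache (old->new): [hen dog pear bat]
  20. access hen: HIT. Cache (old->new): [hen dog pear bat]
  21. access hen: HIT. Cache (old->new): [hen dog pear bat]
  22. access rat: MISS, evict hen. Cache (old->new): [dog pear bat rat]
  23. access lime: MISS, evict dog. Cache (old->new): [pear bat rat lime]
  24. access dog: MISS, evict pear. Cache (old->new): [bat rat lime dog]
  25. access hen: MISS, evict bat. Cache (old->new): [rat lime dog hen]
  26. access hen: HIT. Cache (old->new): [rat lime dog hen]
  27. access dog: HIT. Cache (old->new): [rat lime dog hen]
  28. access dog: HIT. Cache (old->new): [rat lime dog hen]
  29. access dog: HIT. Cache (old->new): [rat lime dog hen]
  30. access pear: MISS, evict rat. Cache (old->new): [lime dog hen pear]
Total: 18 hits, 12 misses, 8 evictions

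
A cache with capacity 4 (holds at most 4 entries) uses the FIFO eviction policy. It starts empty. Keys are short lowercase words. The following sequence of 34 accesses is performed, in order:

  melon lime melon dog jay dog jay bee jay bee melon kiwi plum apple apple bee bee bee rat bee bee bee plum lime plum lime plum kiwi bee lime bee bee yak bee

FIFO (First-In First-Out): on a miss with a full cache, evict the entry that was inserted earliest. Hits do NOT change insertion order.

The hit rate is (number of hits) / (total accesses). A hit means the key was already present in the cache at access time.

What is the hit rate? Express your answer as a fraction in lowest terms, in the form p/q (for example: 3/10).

Answer: 9/17

Derivation:
FIFO simulation (capacity=4):
  1. access melon: MISS. Cache (old->new): [melon]
  2. access lime: MISS. Cache (old->new): [melon lime]
  3. access melon: HIT. Cache (old->new): [melon lime]
  4. access dog: MISS. Cache (old->new): [melon lime dog]
  5. access jay: MISS. Cache (old->new): [melon lime dog jay]
  6. access dog: HIT. Cache (old->new): [melon lime dog jay]
  7. access jay: HIT. Cache (old->new): [melon lime dog jay]
  8. access bee: MISS, evict melon. Cache (old->new): [lime dog jay bee]
  9. access jay: HIT. Cache (old->new): [lime dog jay bee]
  10. access bee: HIT. Cache (old->new): [lime dog jay bee]
  11. access melon: MISS, evict lime. Cache (old->new): [dog jay bee melon]
  12. access kiwi: MISS, evict dog. Cache (old->new): [jay bee melon kiwi]
  13. access plum: MISS, evict jay. Cache (old->new): [bee melon kiwi plum]
  14. access apple: MISS, evict bee. Cache (old->new): [melon kiwi plum apple]
  15. access apple: HIT. Cache (old->new): [melon kiwi plum apple]
  16. access bee: MISS, evict melon. Cache (old->new): [kiwi plum apple bee]
  17. access bee: HIT. Cache (old->new): [kiwi plum apple bee]
  18. access bee: HIT. Cache (old->new): [kiwi plum apple bee]
  19. access rat: MISS, evict kiwi. Cache (old->new): [plum apple bee rat]
  20. access bee: HIT. Cache (old->new): [plum apple bee rat]
  21. access bee: HIT. Cache (old->new): [plum apple bee rat]
  22. access bee: HIT. Cache (old->new): [plum apple bee rat]
  23. access plum: HIT. Cache (old->new): [plum apple bee rat]
  24. access lime: MISS, evict plum. Cache (old->new): [apple bee rat lime]
  25. access plum: MISS, evict apple. Cache (old->new): [bee rat lime plum]
  26. access lime: HIT. Cache (old->new): [bee rat lime plum]
  27. access plum: HIT. Cache (old->new): [bee rat lime plum]
  28. access kiwi: MISS, evict bee. Cache (old->new): [rat lime plum kiwi]
  29. access bee: MISS, evict rat. Cache (old->new): [lime plum kiwi bee]
  30. access lime: HIT. Cache (old->new): [lime plum kiwi bee]
  31. access bee: HIT. Cache (old->new): [lime plum kiwi bee]
  32. access bee: HIT. Cache (old->new): [lime plum kiwi bee]
  33. access yak: MISS, evict lime. Cache (old->new): [plum kiwi bee yak]
  34. access bee: HIT. Cache (old->new): [plum kiwi bee yak]
Total: 18 hits, 16 misses, 12 evictions

Hit rate = 18/34 = 9/17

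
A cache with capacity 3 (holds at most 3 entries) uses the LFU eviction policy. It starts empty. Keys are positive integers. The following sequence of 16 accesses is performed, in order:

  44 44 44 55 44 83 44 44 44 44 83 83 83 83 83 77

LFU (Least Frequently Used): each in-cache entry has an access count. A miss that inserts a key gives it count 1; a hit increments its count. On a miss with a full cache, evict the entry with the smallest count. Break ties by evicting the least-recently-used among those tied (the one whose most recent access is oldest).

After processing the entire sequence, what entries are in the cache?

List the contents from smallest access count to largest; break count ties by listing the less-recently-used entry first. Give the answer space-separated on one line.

LFU simulation (capacity=3):
  1. access 44: MISS. Cache: [44(c=1)]
  2. access 44: HIT, count now 2. Cache: [44(c=2)]
  3. access 44: HIT, count now 3. Cache: [44(c=3)]
  4. access 55: MISS. Cache: [55(c=1) 44(c=3)]
  5. access 44: HIT, count now 4. Cache: [55(c=1) 44(c=4)]
  6. access 83: MISS. Cache: [55(c=1) 83(c=1) 44(c=4)]
  7. access 44: HIT, count now 5. Cache: [55(c=1) 83(c=1) 44(c=5)]
  8. access 44: HIT, count now 6. Cache: [55(c=1) 83(c=1) 44(c=6)]
  9. access 44: HIT, count now 7. Cache: [55(c=1) 83(c=1) 44(c=7)]
  10. access 44: HIT, count now 8. Cache: [55(c=1) 83(c=1) 44(c=8)]
  11. access 83: HIT, count now 2. Cache: [55(c=1) 83(c=2) 44(c=8)]
  12. access 83: HIT, count now 3. Cache: [55(c=1) 83(c=3) 44(c=8)]
  13. access 83: HIT, count now 4. Cache: [55(c=1) 83(c=4) 44(c=8)]
  14. access 83: HIT, count now 5. Cache: [55(c=1) 83(c=5) 44(c=8)]
  15. access 83: HIT, count now 6. Cache: [55(c=1) 83(c=6) 44(c=8)]
  16. access 77: MISS, evict 55(c=1). Cache: [77(c=1) 83(c=6) 44(c=8)]
Total: 12 hits, 4 misses, 1 evictions

Answer: 77 83 44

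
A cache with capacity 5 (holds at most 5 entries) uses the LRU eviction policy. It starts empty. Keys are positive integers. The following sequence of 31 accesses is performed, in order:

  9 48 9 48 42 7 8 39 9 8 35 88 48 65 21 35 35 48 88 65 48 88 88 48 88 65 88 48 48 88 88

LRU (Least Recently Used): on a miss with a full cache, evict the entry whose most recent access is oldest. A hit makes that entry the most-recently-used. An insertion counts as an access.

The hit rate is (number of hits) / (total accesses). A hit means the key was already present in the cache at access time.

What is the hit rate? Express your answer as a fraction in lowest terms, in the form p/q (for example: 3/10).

LRU simulation (capacity=5):
  1. access 9: MISS. Cache (LRU->MRU): [9]
  2. access 48: MISS. Cache (LRU->MRU): [9 48]
  3. access 9: HIT. Cache (LRU->MRU): [48 9]
  4. access 48: HIT. Cache (LRU->MRU): [9 48]
  5. access 42: MISS. Cache (LRU->MRU): [9 48 42]
  6. access 7: MISS. Cache (LRU->MRU): [9 48 42 7]
  7. access 8: MISS. Cache (LRU->MRU): [9 48 42 7 8]
  8. access 39: MISS, evict 9. Cache (LRU->MRU): [48 42 7 8 39]
  9. access 9: MISS, evict 48. Cache (LRU->MRU): [42 7 8 39 9]
  10. access 8: HIT. Cache (LRU->MRU): [42 7 39 9 8]
  11. access 35: MISS, evict 42. Cache (LRU->MRU): [7 39 9 8 35]
  12. access 88: MISS, evict 7. Cache (LRU->MRU): [39 9 8 35 88]
  13. access 48: MISS, evict 39. Cache (LRU->MRU): [9 8 35 88 48]
  14. access 65: MISS, evict 9. Cache (LRU->MRU): [8 35 88 48 65]
  15. access 21: MISS, evict 8. Cache (LRU->MRU): [35 88 48 65 21]
  16. access 35: HIT. Cache (LRU->MRU): [88 48 65 21 35]
  17. access 35: HIT. Cache (LRU->MRU): [88 48 65 21 35]
  18. access 48: HIT. Cache (LRU->MRU): [88 65 21 35 48]
  19. access 88: HIT. Cache (LRU->MRU): [65 21 35 48 88]
  20. access 65: HIT. Cache (LRU->MRU): [21 35 48 88 65]
  21. access 48: HIT. Cache (LRU->MRU): [21 35 88 65 48]
  22. access 88: HIT. Cache (LRU->MRU): [21 35 65 48 88]
  23. access 88: HIT. Cache (LRU->MRU): [21 35 65 48 88]
  24. access 48: HIT. Cache (LRU->MRU): [21 35 65 88 48]
  25. access 88: HIT. Cache (LRU->MRU): [21 35 65 48 88]
  26. access 65: HIT. Cache (LRU->MRU): [21 35 48 88 65]
  27. access 88: HIT. Cache (LRU->MRU): [21 35 48 65 88]
  28. access 48: HIT. Cache (LRU->MRU): [21 35 65 88 48]
  29. access 48: HIT. Cache (LRU->MRU): [21 35 65 88 48]
  30. access 88: HIT. Cache (LRU->MRU): [21 35 65 48 88]
  31. access 88: HIT. Cache (LRU->MRU): [21 35 65 48 88]
Total: 19 hits, 12 misses, 7 evictions

Hit rate = 19/31

Answer: 19/31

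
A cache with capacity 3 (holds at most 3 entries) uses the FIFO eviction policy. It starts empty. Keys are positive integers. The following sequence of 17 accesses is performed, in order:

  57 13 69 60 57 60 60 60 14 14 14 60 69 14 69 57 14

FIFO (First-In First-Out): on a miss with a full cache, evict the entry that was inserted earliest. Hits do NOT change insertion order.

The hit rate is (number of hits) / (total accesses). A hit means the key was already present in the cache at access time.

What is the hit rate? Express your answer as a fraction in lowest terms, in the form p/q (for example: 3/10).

FIFO simulation (capacity=3):
  1. access 57: MISS. Cache (old->new): [57]
  2. access 13: MISS. Cache (old->new): [57 13]
  3. access 69: MISS. Cache (old->new): [57 13 69]
  4. access 60: MISS, evict 57. Cache (old->new): [13 69 60]
  5. access 57: MISS, evict 13. Cache (old->new): [69 60 57]
  6. access 60: HIT. Cache (old->new): [69 60 57]
  7. access 60: HIT. Cache (old->new): [69 60 57]
  8. access 60: HIT. Cache (old->new): [69 60 57]
  9. access 14: MISS, evict 69. Cache (old->new): [60 57 14]
  10. access 14: HIT. Cache (old->new): [60 57 14]
  11. access 14: HIT. Cache (old->new): [60 57 14]
  12. access 60: HIT. Cache (old->new): [60 57 14]
  13. access 69: MISS, evict 60. Cache (old->new): [57 14 69]
  14. access 14: HIT. Cache (old->new): [57 14 69]
  15. access 69: HIT. Cache (old->new): [57 14 69]
  16. access 57: HIT. Cache (old->new): [57 14 69]
  17. access 14: HIT. Cache (old->new): [57 14 69]
Total: 10 hits, 7 misses, 4 evictions

Hit rate = 10/17

Answer: 10/17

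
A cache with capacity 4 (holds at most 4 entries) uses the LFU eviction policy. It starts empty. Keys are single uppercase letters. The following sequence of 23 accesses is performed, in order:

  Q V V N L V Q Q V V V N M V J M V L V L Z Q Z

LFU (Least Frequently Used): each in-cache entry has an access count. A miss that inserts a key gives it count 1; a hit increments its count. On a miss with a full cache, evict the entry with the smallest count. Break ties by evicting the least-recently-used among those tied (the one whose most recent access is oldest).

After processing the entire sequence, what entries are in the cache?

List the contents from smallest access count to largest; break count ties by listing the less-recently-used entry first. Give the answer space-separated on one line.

LFU simulation (capacity=4):
  1. access Q: MISS. Cache: [Q(c=1)]
  2. access V: MISS. Cache: [Q(c=1) V(c=1)]
  3. access V: HIT, count now 2. Cache: [Q(c=1) V(c=2)]
  4. access N: MISS. Cache: [Q(c=1) N(c=1) V(c=2)]
  5. access L: MISS. Cache: [Q(c=1) N(c=1) L(c=1) V(c=2)]
  6. access V: HIT, count now 3. Cache: [Q(c=1) N(c=1) L(c=1) V(c=3)]
  7. access Q: HIT, count now 2. Cache: [N(c=1) L(c=1) Q(c=2) V(c=3)]
  8. access Q: HIT, count now 3. Cache: [N(c=1) L(c=1) V(c=3) Q(c=3)]
  9. access V: HIT, count now 4. Cache: [N(c=1) L(c=1) Q(c=3) V(c=4)]
  10. access V: HIT, count now 5. Cache: [N(c=1) L(c=1) Q(c=3) V(c=5)]
  11. access V: HIT, count now 6. Cache: [N(c=1) L(c=1) Q(c=3) V(c=6)]
  12. access N: HIT, count now 2. Cache: [L(c=1) N(c=2) Q(c=3) V(c=6)]
  13. access M: MISS, evict L(c=1). Cache: [M(c=1) N(c=2) Q(c=3) V(c=6)]
  14. access V: HIT, count now 7. Cache: [M(c=1) N(c=2) Q(c=3) V(c=7)]
  15. access J: MISS, evict M(c=1). Cache: [J(c=1) N(c=2) Q(c=3) V(c=7)]
  16. access M: MISS, evict J(c=1). Cache: [M(c=1) N(c=2) Q(c=3) V(c=7)]
  17. access V: HIT, count now 8. Cache: [M(c=1) N(c=2) Q(c=3) V(c=8)]
  18. access L: MISS, evict M(c=1). Cache: [L(c=1) N(c=2) Q(c=3) V(c=8)]
  19. access V: HIT, count now 9. Cache: [L(c=1) N(c=2) Q(c=3) V(c=9)]
  20. access L: HIT, count now 2. Cache: [N(c=2) L(c=2) Q(c=3) V(c=9)]
  21. access Z: MISS, evict N(c=2). Cache: [Z(c=1) L(c=2) Q(c=3) V(c=9)]
  22. access Q: HIT, count now 4. Cache: [Z(c=1) L(c=2) Q(c=4) V(c=9)]
  23. access Z: HIT, count now 2. Cache: [L(c=2) Z(c=2) Q(c=4) V(c=9)]
Total: 14 hits, 9 misses, 5 evictions

Answer: L Z Q V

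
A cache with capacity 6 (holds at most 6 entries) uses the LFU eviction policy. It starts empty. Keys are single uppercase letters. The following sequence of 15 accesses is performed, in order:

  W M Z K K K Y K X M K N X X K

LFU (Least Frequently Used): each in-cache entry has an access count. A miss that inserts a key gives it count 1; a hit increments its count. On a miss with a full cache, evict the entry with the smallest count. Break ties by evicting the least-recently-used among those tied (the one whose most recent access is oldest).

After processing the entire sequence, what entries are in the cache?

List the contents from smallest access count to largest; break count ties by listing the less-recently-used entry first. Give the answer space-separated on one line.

LFU simulation (capacity=6):
  1. access W: MISS. Cache: [W(c=1)]
  2. access M: MISS. Cache: [W(c=1) M(c=1)]
  3. access Z: MISS. Cache: [W(c=1) M(c=1) Z(c=1)]
  4. access K: MISS. Cache: [W(c=1) M(c=1) Z(c=1) K(c=1)]
  5. access K: HIT, count now 2. Cache: [W(c=1) M(c=1) Z(c=1) K(c=2)]
  6. access K: HIT, count now 3. Cache: [W(c=1) M(c=1) Z(c=1) K(c=3)]
  7. access Y: MISS. Cache: [W(c=1) M(c=1) Z(c=1) Y(c=1) K(c=3)]
  8. access K: HIT, count now 4. Cache: [W(c=1) M(c=1) Z(c=1) Y(c=1) K(c=4)]
  9. access X: MISS. Cache: [W(c=1) M(c=1) Z(c=1) Y(c=1) X(c=1) K(c=4)]
  10. access M: HIT, count now 2. Cache: [W(c=1) Z(c=1) Y(c=1) X(c=1) M(c=2) K(c=4)]
  11. access K: HIT, count now 5. Cache: [W(c=1) Z(c=1) Y(c=1) X(c=1) M(c=2) K(c=5)]
  12. access N: MISS, evict W(c=1). Cache: [Z(c=1) Y(c=1) X(c=1) N(c=1) M(c=2) K(c=5)]
  13. access X: HIT, count now 2. Cache: [Z(c=1) Y(c=1) N(c=1) M(c=2) X(c=2) K(c=5)]
  14. access X: HIT, count now 3. Cache: [Z(c=1) Y(c=1) N(c=1) M(c=2) X(c=3) K(c=5)]
  15. access K: HIT, count now 6. Cache: [Z(c=1) Y(c=1) N(c=1) M(c=2) X(c=3) K(c=6)]
Total: 8 hits, 7 misses, 1 evictions

Answer: Z Y N M X K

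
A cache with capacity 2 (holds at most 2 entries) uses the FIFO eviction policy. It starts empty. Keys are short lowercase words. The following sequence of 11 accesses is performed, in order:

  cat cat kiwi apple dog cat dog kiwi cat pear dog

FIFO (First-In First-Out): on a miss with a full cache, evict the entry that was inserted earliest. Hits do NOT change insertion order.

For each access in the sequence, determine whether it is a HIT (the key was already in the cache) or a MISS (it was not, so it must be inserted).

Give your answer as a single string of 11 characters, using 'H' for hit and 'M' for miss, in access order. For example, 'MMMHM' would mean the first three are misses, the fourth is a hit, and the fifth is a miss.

Answer: MHMMMMHMHMM

Derivation:
FIFO simulation (capacity=2):
  1. access cat: MISS. Cache (old->new): [cat]
  2. access cat: HIT. Cache (old->new): [cat]
  3. access kiwi: MISS. Cache (old->new): [cat kiwi]
  4. access apple: MISS, evict cat. Cache (old->new): [kiwi apple]
  5. access dog: MISS, evict kiwi. Cache (old->new): [apple dog]
  6. access cat: MISS, evict apple. Cache (old->new): [dog cat]
  7. access dog: HIT. Cache (old->new): [dog cat]
  8. access kiwi: MISS, evict dog. Cache (old->new): [cat kiwi]
  9. access cat: HIT. Cache (old->new): [cat kiwi]
  10. access pear: MISS, evict cat. Cache (old->new): [kiwi pear]
  11. access dog: MISS, evict kiwi. Cache (old->new): [pear dog]
Total: 3 hits, 8 misses, 6 evictions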